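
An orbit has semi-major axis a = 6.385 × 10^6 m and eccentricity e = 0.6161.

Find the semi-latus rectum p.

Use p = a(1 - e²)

p = a (1 − e²).
p = 6.385e+06 · (1 − (0.6161)²) = 6.385e+06 · 0.620421 ≈ 3.961e+06 m = 3.961 × 10^6 m.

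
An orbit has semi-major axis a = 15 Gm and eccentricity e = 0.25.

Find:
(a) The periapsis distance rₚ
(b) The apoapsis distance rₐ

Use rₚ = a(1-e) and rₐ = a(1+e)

Convert to SI: a = 15 Gm = 1.5e+10 m.
(a) rₚ = a(1 − e) = 1.5e+10 · (1 − 0.25) = 1.5e+10 · 0.75 ≈ 1.125e+10 m = 11.25 Gm.
(b) rₐ = a(1 + e) = 1.5e+10 · (1 + 0.25) = 1.5e+10 · 1.25 ≈ 1.875e+10 m = 18.75 Gm.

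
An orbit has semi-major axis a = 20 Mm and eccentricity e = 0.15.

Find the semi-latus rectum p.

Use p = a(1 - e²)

Convert to SI: a = 20 Mm = 2e+07 m.
p = a (1 − e²).
p = 2e+07 · (1 − (0.15)²) = 2e+07 · 0.9775 ≈ 1.955e+07 m = 19.55 Mm.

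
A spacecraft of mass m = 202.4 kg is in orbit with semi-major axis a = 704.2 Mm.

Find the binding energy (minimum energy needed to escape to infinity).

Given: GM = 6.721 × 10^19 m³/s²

Convert to SI: a = 704.2 Mm = 7.042e+08 m.
Total orbital energy is E = −GMm/(2a); binding energy is E_bind = −E = GMm/(2a).
E_bind = 6.721e+19 · 202.4 / (2 · 7.042e+08) J ≈ 9.659e+12 J = 9.659 TJ.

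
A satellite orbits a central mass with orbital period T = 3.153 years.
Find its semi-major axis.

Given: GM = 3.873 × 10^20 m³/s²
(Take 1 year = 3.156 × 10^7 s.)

Convert to SI: T = 3.153 years = 9.95087e+07 s.
Invert Kepler's third law: a = (GM · T² / (4π²))^(1/3).
Substituting T = 9.95087e+07 s and GM = 3.873e+20 m³/s²:
a = (3.873e+20 · (9.95087e+07)² / (4π²))^(1/3) m
a ≈ 4.597e+11 m = 4.597 × 10^11 m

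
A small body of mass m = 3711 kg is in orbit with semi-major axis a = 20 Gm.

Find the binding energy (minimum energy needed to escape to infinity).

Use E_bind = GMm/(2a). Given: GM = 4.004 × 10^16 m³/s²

Convert to SI: a = 20 Gm = 2e+10 m.
Total orbital energy is E = −GMm/(2a); binding energy is E_bind = −E = GMm/(2a).
E_bind = 4.004e+16 · 3711 / (2 · 2e+10) J ≈ 3.715e+09 J = 3.715 GJ.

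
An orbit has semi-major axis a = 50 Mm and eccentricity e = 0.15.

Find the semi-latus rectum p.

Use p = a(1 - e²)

Convert to SI: a = 50 Mm = 5e+07 m.
p = a (1 − e²).
p = 5e+07 · (1 − (0.15)²) = 5e+07 · 0.9775 ≈ 4.888e+07 m = 48.88 Mm.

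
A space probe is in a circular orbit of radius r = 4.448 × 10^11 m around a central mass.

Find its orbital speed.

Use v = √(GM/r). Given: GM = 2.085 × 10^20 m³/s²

For a circular orbit, gravity supplies the centripetal force, so v = √(GM / r).
v = √(2.085e+20 / 4.448e+11) m/s ≈ 2.165e+04 m/s = 21.65 km/s.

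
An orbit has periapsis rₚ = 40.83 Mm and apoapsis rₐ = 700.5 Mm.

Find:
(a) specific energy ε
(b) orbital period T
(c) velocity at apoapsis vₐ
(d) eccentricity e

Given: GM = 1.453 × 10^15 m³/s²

Convert to SI: rₚ = 40.83 Mm = 4.083e+07 m; rₐ = 700.5 Mm = 7.005e+08 m.
(a) With a = (rₚ + rₐ)/2 = 3.70665e+08 m, ε = −GM/(2a) = −1.453e+15/(2 · 3.70665e+08) J/kg ≈ -1.96e+06 J/kg
(b) With a = (rₚ + rₐ)/2 = 3.70665e+08 m, T = 2π √(a³/GM) = 2π √((3.70665e+08)³/1.453e+15) s ≈ 1.176e+06 s
(c) With a = (rₚ + rₐ)/2 = 3.70665e+08 m, vₐ = √(GM (2/rₐ − 1/a)) = √(1.453e+15 · (2/7.005e+08 − 1/3.70665e+08)) m/s ≈ 478 m/s
(d) e = (rₐ − rₚ)/(rₐ + rₚ) = (7.005e+08 − 4.083e+07)/(7.005e+08 + 4.083e+07) ≈ 0.8898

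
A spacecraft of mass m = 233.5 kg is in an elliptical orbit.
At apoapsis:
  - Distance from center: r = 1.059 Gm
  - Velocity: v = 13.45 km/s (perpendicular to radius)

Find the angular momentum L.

Convert to SI: r = 1.059 Gm = 1.059e+09 m; v = 13.45 km/s = 13450 m/s.
Since v is perpendicular to r, L = m · v · r.
L = 233.5 · 13450 · 1.059e+09 kg·m²/s ≈ 3.326e+15 kg·m²/s.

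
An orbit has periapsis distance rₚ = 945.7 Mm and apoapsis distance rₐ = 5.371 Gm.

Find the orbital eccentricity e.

Convert to SI: rₚ = 945.7 Mm = 9.457e+08 m; rₐ = 5.371 Gm = 5.371e+09 m.
e = (rₐ − rₚ) / (rₐ + rₚ).
e = (5.371e+09 − 9.457e+08) / (5.371e+09 + 9.457e+08) = 4.4253e+09 / 6.3167e+09 ≈ 0.7006.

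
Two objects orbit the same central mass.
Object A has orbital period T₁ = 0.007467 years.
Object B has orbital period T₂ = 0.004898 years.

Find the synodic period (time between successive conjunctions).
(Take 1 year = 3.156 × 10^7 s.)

Convert to SI: T₁ = 0.007467 years = 235659 s; T₂ = 0.004898 years = 154581 s.
T_syn = |T₁ · T₂ / (T₁ − T₂)|.
T_syn = |235659 · 154581 / (235659 − 154581)| s ≈ 4.493e+05 s = 0.01424 years.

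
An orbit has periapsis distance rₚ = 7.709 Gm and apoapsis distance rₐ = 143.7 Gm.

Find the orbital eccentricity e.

Convert to SI: rₚ = 7.709 Gm = 7.709e+09 m; rₐ = 143.7 Gm = 1.437e+11 m.
e = (rₐ − rₚ) / (rₐ + rₚ).
e = (1.437e+11 − 7.709e+09) / (1.437e+11 + 7.709e+09) = 1.35991e+11 / 1.51409e+11 ≈ 0.8982.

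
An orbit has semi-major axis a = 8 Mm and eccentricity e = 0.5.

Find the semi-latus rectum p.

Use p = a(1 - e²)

Convert to SI: a = 8 Mm = 8e+06 m.
p = a (1 − e²).
p = 8e+06 · (1 − (0.5)²) = 8e+06 · 0.75 ≈ 6e+06 m = 6 Mm.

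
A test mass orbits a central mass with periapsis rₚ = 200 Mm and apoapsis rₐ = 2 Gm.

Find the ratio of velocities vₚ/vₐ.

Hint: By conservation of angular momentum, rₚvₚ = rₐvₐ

Convert to SI: rₚ = 200 Mm = 2e+08 m; rₐ = 2 Gm = 2e+09 m.
Conservation of angular momentum gives rₚvₚ = rₐvₐ, so vₚ/vₐ = rₐ/rₚ.
vₚ/vₐ = 2e+09 / 2e+08 ≈ 10.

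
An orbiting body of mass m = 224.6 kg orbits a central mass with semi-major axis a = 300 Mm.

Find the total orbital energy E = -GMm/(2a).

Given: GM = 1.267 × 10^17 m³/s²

Convert to SI: a = 300 Mm = 3e+08 m.
E = −GMm / (2a).
E = −1.267e+17 · 224.6 / (2 · 3e+08) J ≈ -4.743e+10 J = -47.43 GJ.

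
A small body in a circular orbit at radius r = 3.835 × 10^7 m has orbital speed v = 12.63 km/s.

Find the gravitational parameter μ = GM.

Convert to SI: v = 12.63 km/s = 12630 m/s.
For a circular orbit v² = GM/r, so GM = v² · r.
GM = (12630)² · 3.835e+07 m³/s² ≈ 6.117e+15 m³/s² = 6.117 × 10^15 m³/s².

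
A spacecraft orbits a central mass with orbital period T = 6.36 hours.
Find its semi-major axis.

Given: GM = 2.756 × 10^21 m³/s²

Convert to SI: T = 6.36 hours = 22896 s.
Invert Kepler's third law: a = (GM · T² / (4π²))^(1/3).
Substituting T = 22896 s and GM = 2.756e+21 m³/s²:
a = (2.756e+21 · (22896)² / (4π²))^(1/3) m
a ≈ 3.32e+09 m = 3.32 Gm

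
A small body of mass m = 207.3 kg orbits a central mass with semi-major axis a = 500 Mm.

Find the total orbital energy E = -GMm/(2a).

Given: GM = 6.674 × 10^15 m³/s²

Convert to SI: a = 500 Mm = 5e+08 m.
E = −GMm / (2a).
E = −6.674e+15 · 207.3 / (2 · 5e+08) J ≈ -1.384e+09 J = -1.384 GJ.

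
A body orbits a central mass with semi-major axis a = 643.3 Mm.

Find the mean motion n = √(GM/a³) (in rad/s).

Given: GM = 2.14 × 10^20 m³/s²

Convert to SI: a = 643.3 Mm = 6.433e+08 m.
n = √(GM / a³).
n = √(2.14e+20 / (6.433e+08)³) rad/s ≈ 0.0008966 rad/s.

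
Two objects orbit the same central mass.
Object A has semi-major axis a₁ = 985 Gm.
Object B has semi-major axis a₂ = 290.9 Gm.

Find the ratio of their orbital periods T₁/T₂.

Convert to SI: a₁ = 985 Gm = 9.85e+11 m; a₂ = 290.9 Gm = 2.909e+11 m.
From Kepler's third law, (T₁/T₂)² = (a₁/a₂)³, so T₁/T₂ = (a₁/a₂)^(3/2).
a₁/a₂ = 9.85e+11 / 2.909e+11 = 3.38604.
T₁/T₂ = (3.38604)^(3/2) ≈ 6.231.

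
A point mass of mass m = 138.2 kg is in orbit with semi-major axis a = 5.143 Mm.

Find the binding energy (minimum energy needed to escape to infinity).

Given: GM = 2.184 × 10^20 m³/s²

Convert to SI: a = 5.143 Mm = 5.143e+06 m.
Total orbital energy is E = −GMm/(2a); binding energy is E_bind = −E = GMm/(2a).
E_bind = 2.184e+20 · 138.2 / (2 · 5.143e+06) J ≈ 2.934e+15 J = 2.934 PJ.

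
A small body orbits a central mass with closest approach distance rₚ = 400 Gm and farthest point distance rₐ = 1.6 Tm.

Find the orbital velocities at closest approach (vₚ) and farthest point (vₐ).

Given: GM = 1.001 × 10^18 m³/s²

Convert to SI: rₚ = 400 Gm = 4e+11 m; rₐ = 1.6 Tm = 1.6e+12 m.
Use the vis-viva equation v² = GM(2/r − 1/a) with a = (rₚ + rₐ)/2 = (4e+11 + 1.6e+12)/2 = 1e+12 m.
vₚ = √(GM · (2/rₚ − 1/a)) = √(1.001e+18 · (2/4e+11 − 1/1e+12)) m/s ≈ 2001 m/s = 2.001 km/s.
vₐ = √(GM · (2/rₐ − 1/a)) = √(1.001e+18 · (2/1.6e+12 − 1/1e+12)) m/s ≈ 500.2 m/s = 500.2 m/s.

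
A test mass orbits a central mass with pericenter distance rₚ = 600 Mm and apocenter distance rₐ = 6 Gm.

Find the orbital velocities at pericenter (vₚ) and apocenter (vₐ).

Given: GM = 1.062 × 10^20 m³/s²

Convert to SI: rₚ = 600 Mm = 6e+08 m; rₐ = 6 Gm = 6e+09 m.
Use the vis-viva equation v² = GM(2/r − 1/a) with a = (rₚ + rₐ)/2 = (6e+08 + 6e+09)/2 = 3.3e+09 m.
vₚ = √(GM · (2/rₚ − 1/a)) = √(1.062e+20 · (2/6e+08 − 1/3.3e+09)) m/s ≈ 5.673e+05 m/s = 567.3 km/s.
vₐ = √(GM · (2/rₐ − 1/a)) = √(1.062e+20 · (2/6e+09 − 1/3.3e+09)) m/s ≈ 5.673e+04 m/s = 56.73 km/s.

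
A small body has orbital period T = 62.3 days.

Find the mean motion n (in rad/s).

Convert to SI: T = 62.3 days = 5.38272e+06 s.
n = 2π / T.
n = 2π / 5.38272e+06 s ≈ 1.167e-06 rad/s.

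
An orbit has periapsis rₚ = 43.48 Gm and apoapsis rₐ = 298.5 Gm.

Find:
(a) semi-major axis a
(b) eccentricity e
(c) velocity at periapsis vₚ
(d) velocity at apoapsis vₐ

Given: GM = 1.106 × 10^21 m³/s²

Convert to SI: rₚ = 43.48 Gm = 4.348e+10 m; rₐ = 298.5 Gm = 2.985e+11 m.
(a) a = (rₚ + rₐ)/2 = (4.348e+10 + 2.985e+11)/2 ≈ 1.71e+11 m
(b) e = (rₐ − rₚ)/(rₐ + rₚ) = (2.985e+11 − 4.348e+10)/(2.985e+11 + 4.348e+10) ≈ 0.7457
(c) With a = (rₚ + rₐ)/2 = 1.7099e+11 m, vₚ = √(GM (2/rₚ − 1/a)) = √(1.106e+21 · (2/4.348e+10 − 1/1.7099e+11)) m/s ≈ 2.107e+05 m/s
(d) With a = (rₚ + rₐ)/2 = 1.7099e+11 m, vₐ = √(GM (2/rₐ − 1/a)) = √(1.106e+21 · (2/2.985e+11 − 1/1.7099e+11)) m/s ≈ 3.069e+04 m/s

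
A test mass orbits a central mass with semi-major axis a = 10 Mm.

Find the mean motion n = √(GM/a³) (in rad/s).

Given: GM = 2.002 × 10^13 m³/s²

Convert to SI: a = 10 Mm = 1e+07 m.
n = √(GM / a³).
n = √(2.002e+13 / (1e+07)³) rad/s ≈ 0.0001415 rad/s.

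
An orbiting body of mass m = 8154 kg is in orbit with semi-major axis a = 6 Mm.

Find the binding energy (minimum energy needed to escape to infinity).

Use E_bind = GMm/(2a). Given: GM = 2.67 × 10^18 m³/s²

Convert to SI: a = 6 Mm = 6e+06 m.
Total orbital energy is E = −GMm/(2a); binding energy is E_bind = −E = GMm/(2a).
E_bind = 2.67e+18 · 8154 / (2 · 6e+06) J ≈ 1.814e+15 J = 1.814 PJ.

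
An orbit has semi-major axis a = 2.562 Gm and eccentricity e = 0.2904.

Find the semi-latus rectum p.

Convert to SI: a = 2.562 Gm = 2.562e+09 m.
p = a (1 − e²).
p = 2.562e+09 · (1 − (0.2904)²) = 2.562e+09 · 0.915668 ≈ 2.346e+09 m = 2.346 Gm.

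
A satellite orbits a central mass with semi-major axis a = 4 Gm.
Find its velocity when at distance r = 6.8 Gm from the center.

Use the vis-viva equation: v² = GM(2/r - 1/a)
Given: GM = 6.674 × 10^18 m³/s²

Convert to SI: a = 4 Gm = 4e+09 m; r = 6.8 Gm = 6.8e+09 m.
Vis-viva: v = √(GM · (2/r − 1/a)).
2/r − 1/a = 2/6.8e+09 − 1/4e+09 = 4.41176e-11 m⁻¹.
v = √(6.674e+18 · 4.41176e-11) m/s ≈ 1.716e+04 m/s = 17.16 km/s.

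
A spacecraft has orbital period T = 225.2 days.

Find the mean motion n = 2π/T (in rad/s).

Convert to SI: T = 225.2 days = 1.94573e+07 s.
n = 2π / T.
n = 2π / 1.94573e+07 s ≈ 3.229e-07 rad/s.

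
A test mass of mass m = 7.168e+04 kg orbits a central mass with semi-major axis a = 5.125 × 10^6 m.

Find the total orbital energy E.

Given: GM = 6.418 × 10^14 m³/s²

E = −GMm / (2a).
E = −6.418e+14 · 7.168e+04 / (2 · 5.125e+06) J ≈ -4.488e+12 J = -4.488 TJ.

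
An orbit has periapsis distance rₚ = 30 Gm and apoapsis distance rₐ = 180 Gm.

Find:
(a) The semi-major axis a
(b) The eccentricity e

Convert to SI: rₚ = 30 Gm = 3e+10 m; rₐ = 180 Gm = 1.8e+11 m.
(a) a = (rₚ + rₐ) / 2 = (3e+10 + 1.8e+11) / 2 ≈ 1.05e+11 m = 105 Gm.
(b) e = (rₐ − rₚ) / (rₐ + rₚ) = (1.8e+11 − 3e+10) / (1.8e+11 + 3e+10) ≈ 0.7143.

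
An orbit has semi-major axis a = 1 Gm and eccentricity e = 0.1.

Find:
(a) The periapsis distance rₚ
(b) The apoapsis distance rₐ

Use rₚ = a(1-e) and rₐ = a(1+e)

Convert to SI: a = 1 Gm = 1e+09 m.
(a) rₚ = a(1 − e) = 1e+09 · (1 − 0.1) = 1e+09 · 0.9 ≈ 9e+08 m = 900 Mm.
(b) rₐ = a(1 + e) = 1e+09 · (1 + 0.1) = 1e+09 · 1.1 ≈ 1.1e+09 m = 1.1 Gm.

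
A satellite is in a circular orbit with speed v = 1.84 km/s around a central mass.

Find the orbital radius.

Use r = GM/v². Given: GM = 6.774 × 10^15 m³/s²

Convert to SI: v = 1.84 km/s = 1840 m/s.
For a circular orbit, v² = GM / r, so r = GM / v².
r = 6.774e+15 / (1840)² m ≈ 2.001e+09 m = 2.001 Gm.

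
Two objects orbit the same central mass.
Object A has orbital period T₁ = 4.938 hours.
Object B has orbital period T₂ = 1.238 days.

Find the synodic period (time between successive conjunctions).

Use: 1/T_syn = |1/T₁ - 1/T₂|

Convert to SI: T₁ = 4.938 hours = 17776.8 s; T₂ = 1.238 days = 106963 s.
T_syn = |T₁ · T₂ / (T₁ − T₂)|.
T_syn = |17776.8 · 106963 / (17776.8 − 106963)| s ≈ 2.132e+04 s = 5.922 hours.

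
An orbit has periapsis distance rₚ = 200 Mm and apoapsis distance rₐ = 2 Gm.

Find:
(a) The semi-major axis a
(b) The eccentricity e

Convert to SI: rₚ = 200 Mm = 2e+08 m; rₐ = 2 Gm = 2e+09 m.
(a) a = (rₚ + rₐ) / 2 = (2e+08 + 2e+09) / 2 ≈ 1.1e+09 m = 1.1 Gm.
(b) e = (rₐ − rₚ) / (rₐ + rₚ) = (2e+09 − 2e+08) / (2e+09 + 2e+08) ≈ 0.8182.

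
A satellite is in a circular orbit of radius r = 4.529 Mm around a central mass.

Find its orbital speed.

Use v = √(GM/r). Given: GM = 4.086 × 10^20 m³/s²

Convert to SI: r = 4.529 Mm = 4.529e+06 m.
For a circular orbit, gravity supplies the centripetal force, so v = √(GM / r).
v = √(4.086e+20 / 4.529e+06) m/s ≈ 9.498e+06 m/s = 9498 km/s.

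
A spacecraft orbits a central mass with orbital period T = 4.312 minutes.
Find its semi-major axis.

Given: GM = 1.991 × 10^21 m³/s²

Convert to SI: T = 4.312 minutes = 258.72 s.
Invert Kepler's third law: a = (GM · T² / (4π²))^(1/3).
Substituting T = 258.72 s and GM = 1.991e+21 m³/s²:
a = (1.991e+21 · (258.72)² / (4π²))^(1/3) m
a ≈ 1.5e+08 m = 150 Mm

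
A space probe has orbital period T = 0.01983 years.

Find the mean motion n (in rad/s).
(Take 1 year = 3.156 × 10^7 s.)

Convert to SI: T = 0.01983 years = 625835 s.
n = 2π / T.
n = 2π / 625835 s ≈ 1.004e-05 rad/s.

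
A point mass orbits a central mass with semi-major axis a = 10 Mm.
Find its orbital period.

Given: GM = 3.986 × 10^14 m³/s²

Convert to SI: a = 10 Mm = 1e+07 m.
Kepler's third law: T = 2π √(a³ / GM).
Substituting a = 1e+07 m and GM = 3.986e+14 m³/s²:
T = 2π √((1e+07)³ / 3.986e+14) s
T ≈ 9952 s = 2.764 hours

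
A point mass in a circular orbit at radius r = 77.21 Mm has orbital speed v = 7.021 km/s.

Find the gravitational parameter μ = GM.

Convert to SI: r = 77.21 Mm = 7.721e+07 m; v = 7.021 km/s = 7021 m/s.
For a circular orbit v² = GM/r, so GM = v² · r.
GM = (7021)² · 7.721e+07 m³/s² ≈ 3.806e+15 m³/s² = 3.806 × 10^15 m³/s².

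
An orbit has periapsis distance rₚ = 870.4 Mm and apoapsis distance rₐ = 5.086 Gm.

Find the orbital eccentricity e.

Convert to SI: rₚ = 870.4 Mm = 8.704e+08 m; rₐ = 5.086 Gm = 5.086e+09 m.
e = (rₐ − rₚ) / (rₐ + rₚ).
e = (5.086e+09 − 8.704e+08) / (5.086e+09 + 8.704e+08) = 4.2156e+09 / 5.9564e+09 ≈ 0.7077.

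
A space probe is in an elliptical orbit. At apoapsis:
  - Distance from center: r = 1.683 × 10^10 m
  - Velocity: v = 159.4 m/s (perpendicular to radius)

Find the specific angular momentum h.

With v perpendicular to r, h = r · v.
h = 1.683e+10 · 159.4 m²/s ≈ 2.683e+12 m²/s.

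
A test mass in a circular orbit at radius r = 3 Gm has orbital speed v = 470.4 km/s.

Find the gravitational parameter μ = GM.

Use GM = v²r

Convert to SI: r = 3 Gm = 3e+09 m; v = 470.4 km/s = 470400 m/s.
For a circular orbit v² = GM/r, so GM = v² · r.
GM = (470400)² · 3e+09 m³/s² ≈ 6.638e+20 m³/s² = 6.638 × 10^20 m³/s².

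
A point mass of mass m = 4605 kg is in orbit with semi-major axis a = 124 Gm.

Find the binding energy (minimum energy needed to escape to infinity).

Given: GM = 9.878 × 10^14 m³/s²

Convert to SI: a = 124 Gm = 1.24e+11 m.
Total orbital energy is E = −GMm/(2a); binding energy is E_bind = −E = GMm/(2a).
E_bind = 9.878e+14 · 4605 / (2 · 1.24e+11) J ≈ 1.834e+07 J = 18.34 MJ.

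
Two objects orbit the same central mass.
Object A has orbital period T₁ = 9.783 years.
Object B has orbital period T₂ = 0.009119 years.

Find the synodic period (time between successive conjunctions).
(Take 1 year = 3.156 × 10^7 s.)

Convert to SI: T₁ = 9.783 years = 3.08751e+08 s; T₂ = 0.009119 years = 287796 s.
T_syn = |T₁ · T₂ / (T₁ − T₂)|.
T_syn = |3.08751e+08 · 287796 / (3.08751e+08 − 287796)| s ≈ 2.881e+05 s = 0.009128 years.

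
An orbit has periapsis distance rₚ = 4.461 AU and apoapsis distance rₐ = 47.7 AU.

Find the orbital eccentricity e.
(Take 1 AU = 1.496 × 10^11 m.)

Convert to SI: rₚ = 4.461 AU = 6.67366e+11 m; rₐ = 47.7 AU = 7.13592e+12 m.
e = (rₐ − rₚ) / (rₐ + rₚ).
e = (7.13592e+12 − 6.67366e+11) / (7.13592e+12 + 6.67366e+11) = 6.46855e+12 / 7.80329e+12 ≈ 0.829.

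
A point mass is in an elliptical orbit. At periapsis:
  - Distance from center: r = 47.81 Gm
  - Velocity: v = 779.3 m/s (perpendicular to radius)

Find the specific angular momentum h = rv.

Convert to SI: r = 47.81 Gm = 4.781e+10 m.
With v perpendicular to r, h = r · v.
h = 4.781e+10 · 779.3 m²/s ≈ 3.726e+13 m²/s.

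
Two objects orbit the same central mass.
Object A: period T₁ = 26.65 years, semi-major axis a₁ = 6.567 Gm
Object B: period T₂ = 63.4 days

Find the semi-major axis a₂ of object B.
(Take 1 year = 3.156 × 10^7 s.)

Convert to SI: T₁ = 26.65 years = 8.41074e+08 s; a₁ = 6.567 Gm = 6.567e+09 m; T₂ = 63.4 days = 5.47776e+06 s.
Kepler's third law: (T₁/T₂)² = (a₁/a₂)³ ⇒ a₂ = a₁ · (T₂/T₁)^(2/3).
T₂/T₁ = 5.47776e+06 / 8.41074e+08 = 0.00651282.
a₂ = 6.567e+09 · (0.00651282)^(2/3) m ≈ 2.29e+08 m = 229 Mm.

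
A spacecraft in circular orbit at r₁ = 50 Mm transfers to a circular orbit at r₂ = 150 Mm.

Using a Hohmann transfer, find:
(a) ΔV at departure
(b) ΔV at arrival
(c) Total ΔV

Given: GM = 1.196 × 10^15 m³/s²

Convert to SI: r₁ = 50 Mm = 5e+07 m; r₂ = 150 Mm = 1.5e+08 m.
Transfer semi-major axis: a_t = (r₁ + r₂)/2 = (5e+07 + 1.5e+08)/2 = 1e+08 m.
Circular speeds: v₁ = √(GM/r₁) = 4890.81 m/s, v₂ = √(GM/r₂) = 2823.71 m/s.
Transfer speeds (vis-viva v² = GM(2/r − 1/a_t)): v₁ᵗ = 5989.99 m/s, v₂ᵗ = 1996.66 m/s.
(a) ΔV₁ = |v₁ᵗ − v₁| ≈ 1099 m/s = 1.099 km/s.
(b) ΔV₂ = |v₂ − v₂ᵗ| ≈ 827 m/s = 827 m/s.
(c) ΔV_total = ΔV₁ + ΔV₂ ≈ 1926 m/s = 1.926 km/s.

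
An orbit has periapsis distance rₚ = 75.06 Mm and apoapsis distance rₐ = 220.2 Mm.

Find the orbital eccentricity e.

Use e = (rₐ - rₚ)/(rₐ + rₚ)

Convert to SI: rₚ = 75.06 Mm = 7.506e+07 m; rₐ = 220.2 Mm = 2.202e+08 m.
e = (rₐ − rₚ) / (rₐ + rₚ).
e = (2.202e+08 − 7.506e+07) / (2.202e+08 + 7.506e+07) = 1.4514e+08 / 2.9526e+08 ≈ 0.4916.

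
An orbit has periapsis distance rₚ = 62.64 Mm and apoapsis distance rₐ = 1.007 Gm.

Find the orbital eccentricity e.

Convert to SI: rₚ = 62.64 Mm = 6.264e+07 m; rₐ = 1.007 Gm = 1.007e+09 m.
e = (rₐ − rₚ) / (rₐ + rₚ).
e = (1.007e+09 − 6.264e+07) / (1.007e+09 + 6.264e+07) = 9.4436e+08 / 1.06964e+09 ≈ 0.8829.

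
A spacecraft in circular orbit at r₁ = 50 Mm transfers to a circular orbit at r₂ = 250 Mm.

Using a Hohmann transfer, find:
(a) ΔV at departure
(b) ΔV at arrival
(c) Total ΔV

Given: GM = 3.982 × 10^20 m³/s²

Convert to SI: r₁ = 50 Mm = 5e+07 m; r₂ = 250 Mm = 2.5e+08 m.
Transfer semi-major axis: a_t = (r₁ + r₂)/2 = (5e+07 + 2.5e+08)/2 = 1.5e+08 m.
Circular speeds: v₁ = √(GM/r₁) = 2.82206e+06 m/s, v₂ = √(GM/r₂) = 1.26206e+06 m/s.
Transfer speeds (vis-viva v² = GM(2/r − 1/a_t)): v₁ᵗ = 3.64326e+06 m/s, v₂ᵗ = 728652 m/s.
(a) ΔV₁ = |v₁ᵗ − v₁| ≈ 8.212e+05 m/s = 821.2 km/s.
(b) ΔV₂ = |v₂ − v₂ᵗ| ≈ 5.334e+05 m/s = 533.4 km/s.
(c) ΔV_total = ΔV₁ + ΔV₂ ≈ 1.355e+06 m/s = 1355 km/s.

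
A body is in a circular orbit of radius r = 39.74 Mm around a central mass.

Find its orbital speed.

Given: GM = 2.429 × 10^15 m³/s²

Convert to SI: r = 39.74 Mm = 3.974e+07 m.
For a circular orbit, gravity supplies the centripetal force, so v = √(GM / r).
v = √(2.429e+15 / 3.974e+07) m/s ≈ 7818 m/s = 7.818 km/s.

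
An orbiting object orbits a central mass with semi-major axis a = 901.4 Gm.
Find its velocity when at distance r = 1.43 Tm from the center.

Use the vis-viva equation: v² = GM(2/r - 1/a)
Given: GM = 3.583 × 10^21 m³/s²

Convert to SI: a = 901.4 Gm = 9.014e+11 m; r = 1.43 Tm = 1.43e+12 m.
Vis-viva: v = √(GM · (2/r − 1/a)).
2/r − 1/a = 2/1.43e+12 − 1/9.014e+11 = 2.89216e-13 m⁻¹.
v = √(3.583e+21 · 2.89216e-13) m/s ≈ 3.219e+04 m/s = 32.19 km/s.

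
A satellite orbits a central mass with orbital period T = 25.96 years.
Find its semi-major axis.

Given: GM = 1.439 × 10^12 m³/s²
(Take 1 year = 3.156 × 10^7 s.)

Convert to SI: T = 25.96 years = 8.19298e+08 s.
Invert Kepler's third law: a = (GM · T² / (4π²))^(1/3).
Substituting T = 8.19298e+08 s and GM = 1.439e+12 m³/s²:
a = (1.439e+12 · (8.19298e+08)² / (4π²))^(1/3) m
a ≈ 2.903e+09 m = 2.903 × 10^9 m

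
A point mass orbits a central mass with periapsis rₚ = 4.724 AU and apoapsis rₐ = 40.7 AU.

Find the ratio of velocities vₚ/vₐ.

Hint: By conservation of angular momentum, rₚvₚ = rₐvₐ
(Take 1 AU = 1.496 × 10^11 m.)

Convert to SI: rₚ = 4.724 AU = 7.0671e+11 m; rₐ = 40.7 AU = 6.08872e+12 m.
Conservation of angular momentum gives rₚvₚ = rₐvₐ, so vₚ/vₐ = rₐ/rₚ.
vₚ/vₐ = 6.08872e+12 / 7.0671e+11 ≈ 8.616.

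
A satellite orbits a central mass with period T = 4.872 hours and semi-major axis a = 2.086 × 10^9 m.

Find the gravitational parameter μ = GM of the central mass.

Convert to SI: T = 4.872 hours = 17539.2 s.
GM = 4π² · a³ / T².
GM = 4π² · (2.086e+09)³ / (17539.2)² m³/s² ≈ 1.165e+21 m³/s² = 1.165 × 10^21 m³/s².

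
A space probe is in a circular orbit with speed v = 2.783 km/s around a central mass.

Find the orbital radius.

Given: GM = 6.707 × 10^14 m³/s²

Convert to SI: v = 2.783 km/s = 2783 m/s.
For a circular orbit, v² = GM / r, so r = GM / v².
r = 6.707e+14 / (2783)² m ≈ 8.66e+07 m = 86.6 Mm.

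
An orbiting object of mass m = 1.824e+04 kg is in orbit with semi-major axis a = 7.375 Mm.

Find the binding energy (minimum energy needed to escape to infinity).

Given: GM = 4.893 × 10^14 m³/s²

Convert to SI: a = 7.375 Mm = 7.375e+06 m.
Total orbital energy is E = −GMm/(2a); binding energy is E_bind = −E = GMm/(2a).
E_bind = 4.893e+14 · 1.824e+04 / (2 · 7.375e+06) J ≈ 6.051e+11 J = 605.1 GJ.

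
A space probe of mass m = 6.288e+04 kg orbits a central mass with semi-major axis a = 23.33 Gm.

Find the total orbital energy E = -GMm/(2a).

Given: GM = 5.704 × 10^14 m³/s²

Convert to SI: a = 23.33 Gm = 2.333e+10 m.
E = −GMm / (2a).
E = −5.704e+14 · 6.288e+04 / (2 · 2.333e+10) J ≈ -7.687e+08 J = -768.7 MJ.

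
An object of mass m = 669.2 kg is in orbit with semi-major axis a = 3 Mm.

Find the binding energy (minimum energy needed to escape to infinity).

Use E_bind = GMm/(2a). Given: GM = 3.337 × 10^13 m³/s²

Convert to SI: a = 3 Mm = 3e+06 m.
Total orbital energy is E = −GMm/(2a); binding energy is E_bind = −E = GMm/(2a).
E_bind = 3.337e+13 · 669.2 / (2 · 3e+06) J ≈ 3.722e+09 J = 3.722 GJ.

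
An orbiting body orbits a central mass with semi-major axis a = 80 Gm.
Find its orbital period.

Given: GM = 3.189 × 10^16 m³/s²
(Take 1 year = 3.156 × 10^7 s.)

Convert to SI: a = 80 Gm = 8e+10 m.
Kepler's third law: T = 2π √(a³ / GM).
Substituting a = 8e+10 m and GM = 3.189e+16 m³/s²:
T = 2π √((8e+10)³ / 3.189e+16) s
T ≈ 7.961e+08 s = 25.23 years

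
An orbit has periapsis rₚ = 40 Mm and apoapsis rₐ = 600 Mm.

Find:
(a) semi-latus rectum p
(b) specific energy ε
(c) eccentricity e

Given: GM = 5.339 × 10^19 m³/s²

Convert to SI: rₚ = 40 Mm = 4e+07 m; rₐ = 600 Mm = 6e+08 m.
(a) From a = (rₚ + rₐ)/2 = 3.2e+08 m and e = (rₐ − rₚ)/(rₐ + rₚ) = 0.875, p = a(1 − e²) = 3.2e+08 · (1 − (0.875)²) ≈ 7.5e+07 m
(b) With a = (rₚ + rₐ)/2 = 3.2e+08 m, ε = −GM/(2a) = −5.339e+19/(2 · 3.2e+08) J/kg ≈ -8.342e+10 J/kg
(c) e = (rₐ − rₚ)/(rₐ + rₚ) = (6e+08 − 4e+07)/(6e+08 + 4e+07) ≈ 0.875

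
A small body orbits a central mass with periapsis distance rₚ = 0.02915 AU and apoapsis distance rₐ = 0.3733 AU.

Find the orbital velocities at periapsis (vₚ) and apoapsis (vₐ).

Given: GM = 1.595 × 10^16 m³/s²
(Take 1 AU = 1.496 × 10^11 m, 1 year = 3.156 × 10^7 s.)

Convert to SI: rₚ = 0.02915 AU = 4.36084e+09 m; rₐ = 0.3733 AU = 5.58457e+10 m.
Use the vis-viva equation v² = GM(2/r − 1/a) with a = (rₚ + rₐ)/2 = (4.36084e+09 + 5.58457e+10)/2 = 3.01033e+10 m.
vₚ = √(GM · (2/rₚ − 1/a)) = √(1.595e+16 · (2/4.36084e+09 − 1/3.01033e+10)) m/s ≈ 2605 m/s = 0.5495 AU/year.
vₐ = √(GM · (2/rₐ − 1/a)) = √(1.595e+16 · (2/5.58457e+10 − 1/3.01033e+10)) m/s ≈ 203.4 m/s = 0.04291 AU/year.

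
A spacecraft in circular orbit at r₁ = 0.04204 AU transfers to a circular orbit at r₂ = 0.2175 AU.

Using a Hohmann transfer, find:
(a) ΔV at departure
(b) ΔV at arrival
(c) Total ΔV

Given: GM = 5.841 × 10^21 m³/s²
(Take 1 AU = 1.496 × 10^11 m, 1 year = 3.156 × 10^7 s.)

Convert to SI: r₁ = 0.04204 AU = 6.28918e+09 m; r₂ = 0.2175 AU = 3.2538e+10 m.
Transfer semi-major axis: a_t = (r₁ + r₂)/2 = (6.28918e+09 + 3.2538e+10)/2 = 1.94136e+10 m.
Circular speeds: v₁ = √(GM/r₁) = 963710 m/s, v₂ = √(GM/r₂) = 423690 m/s.
Transfer speeds (vis-viva v² = GM(2/r − 1/a_t)): v₁ᵗ = 1.24764e+06 m/s, v₂ᵗ = 241153 m/s.
(a) ΔV₁ = |v₁ᵗ − v₁| ≈ 2.839e+05 m/s = 59.9 AU/year.
(b) ΔV₂ = |v₂ − v₂ᵗ| ≈ 1.825e+05 m/s = 38.51 AU/year.
(c) ΔV_total = ΔV₁ + ΔV₂ ≈ 4.665e+05 m/s = 98.41 AU/year.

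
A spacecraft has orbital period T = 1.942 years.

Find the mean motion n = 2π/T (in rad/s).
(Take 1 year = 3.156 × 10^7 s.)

Convert to SI: T = 1.942 years = 6.12895e+07 s.
n = 2π / T.
n = 2π / 6.12895e+07 s ≈ 1.025e-07 rad/s.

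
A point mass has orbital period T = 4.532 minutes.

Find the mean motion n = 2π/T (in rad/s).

Convert to SI: T = 4.532 minutes = 271.92 s.
n = 2π / T.
n = 2π / 271.92 s ≈ 0.02311 rad/s.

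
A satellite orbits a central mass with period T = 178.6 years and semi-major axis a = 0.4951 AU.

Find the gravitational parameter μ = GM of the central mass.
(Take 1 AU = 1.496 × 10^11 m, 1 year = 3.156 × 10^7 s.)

Convert to SI: T = 178.6 years = 5.63662e+09 s; a = 0.4951 AU = 7.4067e+10 m.
GM = 4π² · a³ / T².
GM = 4π² · (7.4067e+10)³ / (5.63662e+09)² m³/s² ≈ 5.049e+14 m³/s² = 5.049 × 10^14 m³/s².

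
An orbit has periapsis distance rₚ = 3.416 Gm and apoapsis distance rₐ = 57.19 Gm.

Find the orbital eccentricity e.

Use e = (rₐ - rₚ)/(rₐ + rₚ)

Convert to SI: rₚ = 3.416 Gm = 3.416e+09 m; rₐ = 57.19 Gm = 5.719e+10 m.
e = (rₐ − rₚ) / (rₐ + rₚ).
e = (5.719e+10 − 3.416e+09) / (5.719e+10 + 3.416e+09) = 5.3774e+10 / 6.0606e+10 ≈ 0.8873.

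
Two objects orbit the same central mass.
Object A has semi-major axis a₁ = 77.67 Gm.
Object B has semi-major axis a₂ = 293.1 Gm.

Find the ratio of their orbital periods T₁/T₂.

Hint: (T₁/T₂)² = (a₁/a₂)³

Convert to SI: a₁ = 77.67 Gm = 7.767e+10 m; a₂ = 293.1 Gm = 2.931e+11 m.
From Kepler's third law, (T₁/T₂)² = (a₁/a₂)³, so T₁/T₂ = (a₁/a₂)^(3/2).
a₁/a₂ = 7.767e+10 / 2.931e+11 = 0.264995.
T₁/T₂ = (0.264995)^(3/2) ≈ 0.1364.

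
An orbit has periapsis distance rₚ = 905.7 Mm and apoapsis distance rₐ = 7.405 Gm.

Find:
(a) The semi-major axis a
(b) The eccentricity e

Convert to SI: rₚ = 905.7 Mm = 9.057e+08 m; rₐ = 7.405 Gm = 7.405e+09 m.
(a) a = (rₚ + rₐ) / 2 = (9.057e+08 + 7.405e+09) / 2 ≈ 4.155e+09 m = 4.155 Gm.
(b) e = (rₐ − rₚ) / (rₐ + rₚ) = (7.405e+09 − 9.057e+08) / (7.405e+09 + 9.057e+08) ≈ 0.782.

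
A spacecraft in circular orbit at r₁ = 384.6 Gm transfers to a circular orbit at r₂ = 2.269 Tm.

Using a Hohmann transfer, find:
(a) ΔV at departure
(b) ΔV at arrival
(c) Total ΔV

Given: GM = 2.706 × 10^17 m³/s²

Convert to SI: r₁ = 384.6 Gm = 3.846e+11 m; r₂ = 2.269 Tm = 2.269e+12 m.
Transfer semi-major axis: a_t = (r₁ + r₂)/2 = (3.846e+11 + 2.269e+12)/2 = 1.3268e+12 m.
Circular speeds: v₁ = √(GM/r₁) = 838.802 m/s, v₂ = √(GM/r₂) = 345.34 m/s.
Transfer speeds (vis-viva v² = GM(2/r − 1/a_t)): v₁ᵗ = 1096.92 m/s, v₂ᵗ = 185.93 m/s.
(a) ΔV₁ = |v₁ᵗ − v₁| ≈ 258.1 m/s = 258.1 m/s.
(b) ΔV₂ = |v₂ − v₂ᵗ| ≈ 159.4 m/s = 159.4 m/s.
(c) ΔV_total = ΔV₁ + ΔV₂ ≈ 417.5 m/s = 417.5 m/s.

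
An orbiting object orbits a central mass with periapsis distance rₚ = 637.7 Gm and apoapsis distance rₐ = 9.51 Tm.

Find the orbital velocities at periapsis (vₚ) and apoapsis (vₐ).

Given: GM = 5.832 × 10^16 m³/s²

Convert to SI: rₚ = 637.7 Gm = 6.377e+11 m; rₐ = 9.51 Tm = 9.51e+12 m.
Use the vis-viva equation v² = GM(2/r − 1/a) with a = (rₚ + rₐ)/2 = (6.377e+11 + 9.51e+12)/2 = 5.07385e+12 m.
vₚ = √(GM · (2/rₚ − 1/a)) = √(5.832e+16 · (2/6.377e+11 − 1/5.07385e+12)) m/s ≈ 414 m/s = 414 m/s.
vₐ = √(GM · (2/rₐ − 1/a)) = √(5.832e+16 · (2/9.51e+12 − 1/5.07385e+12)) m/s ≈ 27.76 m/s = 27.76 m/s.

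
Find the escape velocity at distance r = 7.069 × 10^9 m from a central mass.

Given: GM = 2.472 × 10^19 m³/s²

Escape velocity comes from setting total energy to zero: ½v² − GM/r = 0 ⇒ v_esc = √(2GM / r).
v_esc = √(2 · 2.472e+19 / 7.069e+09) m/s ≈ 8.363e+04 m/s = 83.63 km/s.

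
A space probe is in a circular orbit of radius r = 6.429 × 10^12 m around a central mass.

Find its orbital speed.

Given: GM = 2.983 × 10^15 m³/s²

For a circular orbit, gravity supplies the centripetal force, so v = √(GM / r).
v = √(2.983e+15 / 6.429e+12) m/s ≈ 21.54 m/s = 21.54 m/s.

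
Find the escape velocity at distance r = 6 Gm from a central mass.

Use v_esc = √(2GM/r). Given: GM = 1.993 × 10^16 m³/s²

Convert to SI: r = 6 Gm = 6e+09 m.
Escape velocity comes from setting total energy to zero: ½v² − GM/r = 0 ⇒ v_esc = √(2GM / r).
v_esc = √(2 · 1.993e+16 / 6e+09) m/s ≈ 2577 m/s = 2.577 km/s.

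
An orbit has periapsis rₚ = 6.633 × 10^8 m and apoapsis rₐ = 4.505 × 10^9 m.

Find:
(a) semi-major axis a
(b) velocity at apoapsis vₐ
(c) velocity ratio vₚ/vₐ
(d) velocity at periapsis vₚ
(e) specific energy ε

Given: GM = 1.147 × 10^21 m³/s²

(a) a = (rₚ + rₐ)/2 = (6.633e+08 + 4.505e+09)/2 ≈ 2.584e+09 m
(b) With a = (rₚ + rₐ)/2 = 2.58415e+09 m, vₐ = √(GM (2/rₐ − 1/a)) = √(1.147e+21 · (2/4.505e+09 − 1/2.58415e+09)) m/s ≈ 2.556e+05 m/s
(c) Conservation of angular momentum (rₚvₚ = rₐvₐ) gives vₚ/vₐ = rₐ/rₚ = 4.505e+09/6.633e+08 ≈ 6.792
(d) With a = (rₚ + rₐ)/2 = 2.58415e+09 m, vₚ = √(GM (2/rₚ − 1/a)) = √(1.147e+21 · (2/6.633e+08 − 1/2.58415e+09)) m/s ≈ 1.736e+06 m/s
(e) With a = (rₚ + rₐ)/2 = 2.58415e+09 m, ε = −GM/(2a) = −1.147e+21/(2 · 2.58415e+09) J/kg ≈ -2.219e+11 J/kg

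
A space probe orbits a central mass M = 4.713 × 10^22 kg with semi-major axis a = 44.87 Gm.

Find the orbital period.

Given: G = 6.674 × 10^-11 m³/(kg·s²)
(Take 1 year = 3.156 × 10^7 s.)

Convert to SI: a = 44.87 Gm = 4.487e+10 m.
GM = G · M = 6.674e-11 · 4.713e+22 = 3.14546e+12 m³/s².
Kepler's third law: T = 2π √(a³ / GM).
Substituting a = 4.487e+10 m and GM = 3.14546e+12 m³/s²:
T = 2π √((4.487e+10)³ / 3.14546e+12) s
T ≈ 3.367e+10 s = 1067 years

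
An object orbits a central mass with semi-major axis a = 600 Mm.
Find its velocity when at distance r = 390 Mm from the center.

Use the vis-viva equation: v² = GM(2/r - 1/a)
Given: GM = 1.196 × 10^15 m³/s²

Convert to SI: a = 600 Mm = 6e+08 m; r = 390 Mm = 3.9e+08 m.
Vis-viva: v = √(GM · (2/r − 1/a)).
2/r − 1/a = 2/3.9e+08 − 1/6e+08 = 3.46154e-09 m⁻¹.
v = √(1.196e+15 · 3.46154e-09) m/s ≈ 2035 m/s = 2.035 km/s.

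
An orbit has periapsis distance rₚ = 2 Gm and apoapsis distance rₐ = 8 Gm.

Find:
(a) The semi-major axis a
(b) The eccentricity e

Convert to SI: rₚ = 2 Gm = 2e+09 m; rₐ = 8 Gm = 8e+09 m.
(a) a = (rₚ + rₐ) / 2 = (2e+09 + 8e+09) / 2 ≈ 5e+09 m = 5 Gm.
(b) e = (rₐ − rₚ) / (rₐ + rₚ) = (8e+09 − 2e+09) / (8e+09 + 2e+09) ≈ 0.6.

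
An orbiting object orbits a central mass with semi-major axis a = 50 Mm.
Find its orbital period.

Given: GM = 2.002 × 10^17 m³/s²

Convert to SI: a = 50 Mm = 5e+07 m.
Kepler's third law: T = 2π √(a³ / GM).
Substituting a = 5e+07 m and GM = 2.002e+17 m³/s²:
T = 2π √((5e+07)³ / 2.002e+17) s
T ≈ 4965 s = 1.379 hours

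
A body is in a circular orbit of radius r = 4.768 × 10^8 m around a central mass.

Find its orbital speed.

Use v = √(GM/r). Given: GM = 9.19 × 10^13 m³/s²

For a circular orbit, gravity supplies the centripetal force, so v = √(GM / r).
v = √(9.19e+13 / 4.768e+08) m/s ≈ 439 m/s = 439 m/s.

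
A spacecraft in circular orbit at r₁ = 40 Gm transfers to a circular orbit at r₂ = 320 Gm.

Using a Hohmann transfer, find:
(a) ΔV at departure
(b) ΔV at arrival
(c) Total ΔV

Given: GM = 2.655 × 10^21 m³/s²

Convert to SI: r₁ = 40 Gm = 4e+10 m; r₂ = 320 Gm = 3.2e+11 m.
Transfer semi-major axis: a_t = (r₁ + r₂)/2 = (4e+10 + 3.2e+11)/2 = 1.8e+11 m.
Circular speeds: v₁ = √(GM/r₁) = 257633 m/s, v₂ = √(GM/r₂) = 91087.2 m/s.
Transfer speeds (vis-viva v² = GM(2/r − 1/a_t)): v₁ᵗ = 343511 m/s, v₂ᵗ = 42938.9 m/s.
(a) ΔV₁ = |v₁ᵗ − v₁| ≈ 8.588e+04 m/s = 85.88 km/s.
(b) ΔV₂ = |v₂ − v₂ᵗ| ≈ 4.815e+04 m/s = 48.15 km/s.
(c) ΔV_total = ΔV₁ + ΔV₂ ≈ 1.34e+05 m/s = 134 km/s.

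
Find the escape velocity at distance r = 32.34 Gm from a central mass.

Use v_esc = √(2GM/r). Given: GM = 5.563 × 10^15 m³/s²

Convert to SI: r = 32.34 Gm = 3.234e+10 m.
Escape velocity comes from setting total energy to zero: ½v² − GM/r = 0 ⇒ v_esc = √(2GM / r).
v_esc = √(2 · 5.563e+15 / 3.234e+10) m/s ≈ 586.5 m/s = 586.5 m/s.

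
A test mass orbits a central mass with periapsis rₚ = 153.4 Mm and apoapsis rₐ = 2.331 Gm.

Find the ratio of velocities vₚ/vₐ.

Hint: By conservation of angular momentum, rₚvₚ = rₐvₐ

Convert to SI: rₚ = 153.4 Mm = 1.534e+08 m; rₐ = 2.331 Gm = 2.331e+09 m.
Conservation of angular momentum gives rₚvₚ = rₐvₐ, so vₚ/vₐ = rₐ/rₚ.
vₚ/vₐ = 2.331e+09 / 1.534e+08 ≈ 15.2.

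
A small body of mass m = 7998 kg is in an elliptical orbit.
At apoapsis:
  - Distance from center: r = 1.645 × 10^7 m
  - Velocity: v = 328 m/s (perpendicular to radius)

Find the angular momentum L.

Since v is perpendicular to r, L = m · v · r.
L = 7998 · 328 · 1.645e+07 kg·m²/s ≈ 4.315e+13 kg·m²/s.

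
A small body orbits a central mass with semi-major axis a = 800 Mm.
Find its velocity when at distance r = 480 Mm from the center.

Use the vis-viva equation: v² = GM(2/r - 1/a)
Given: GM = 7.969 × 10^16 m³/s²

Convert to SI: a = 800 Mm = 8e+08 m; r = 480 Mm = 4.8e+08 m.
Vis-viva: v = √(GM · (2/r − 1/a)).
2/r − 1/a = 2/4.8e+08 − 1/8e+08 = 2.91667e-09 m⁻¹.
v = √(7.969e+16 · 2.91667e-09) m/s ≈ 1.525e+04 m/s = 15.25 km/s.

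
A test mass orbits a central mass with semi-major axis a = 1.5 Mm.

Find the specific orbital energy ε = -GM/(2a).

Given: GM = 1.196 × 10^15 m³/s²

Convert to SI: a = 1.5 Mm = 1.5e+06 m.
ε = −GM / (2a).
ε = −1.196e+15 / (2 · 1.5e+06) J/kg ≈ -3.987e+08 J/kg = -398.7 MJ/kg.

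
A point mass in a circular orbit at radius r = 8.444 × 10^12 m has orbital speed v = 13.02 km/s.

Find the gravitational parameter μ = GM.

Convert to SI: v = 13.02 km/s = 13020 m/s.
For a circular orbit v² = GM/r, so GM = v² · r.
GM = (13020)² · 8.444e+12 m³/s² ≈ 1.431e+21 m³/s² = 1.431 × 10^21 m³/s².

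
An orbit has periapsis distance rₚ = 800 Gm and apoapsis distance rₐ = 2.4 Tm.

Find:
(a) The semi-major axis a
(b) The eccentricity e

Convert to SI: rₚ = 800 Gm = 8e+11 m; rₐ = 2.4 Tm = 2.4e+12 m.
(a) a = (rₚ + rₐ) / 2 = (8e+11 + 2.4e+12) / 2 ≈ 1.6e+12 m = 1.6 Tm.
(b) e = (rₐ − rₚ) / (rₐ + rₚ) = (2.4e+12 − 8e+11) / (2.4e+12 + 8e+11) ≈ 0.5.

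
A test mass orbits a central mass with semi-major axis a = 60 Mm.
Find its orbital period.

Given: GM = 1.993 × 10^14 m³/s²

Convert to SI: a = 60 Mm = 6e+07 m.
Kepler's third law: T = 2π √(a³ / GM).
Substituting a = 6e+07 m and GM = 1.993e+14 m³/s²:
T = 2π √((6e+07)³ / 1.993e+14) s
T ≈ 2.068e+05 s = 2.394 days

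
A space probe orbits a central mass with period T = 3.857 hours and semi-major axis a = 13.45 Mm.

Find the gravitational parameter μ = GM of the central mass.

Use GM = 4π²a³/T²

Convert to SI: T = 3.857 hours = 13885.2 s; a = 13.45 Mm = 1.345e+07 m.
GM = 4π² · a³ / T².
GM = 4π² · (1.345e+07)³ / (13885.2)² m³/s² ≈ 4.982e+14 m³/s² = 4.982 × 10^14 m³/s².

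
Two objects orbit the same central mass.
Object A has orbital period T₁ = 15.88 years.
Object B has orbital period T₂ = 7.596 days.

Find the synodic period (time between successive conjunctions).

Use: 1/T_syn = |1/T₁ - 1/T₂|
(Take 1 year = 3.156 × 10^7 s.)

Convert to SI: T₁ = 15.88 years = 5.01173e+08 s; T₂ = 7.596 days = 656294 s.
T_syn = |T₁ · T₂ / (T₁ − T₂)|.
T_syn = |5.01173e+08 · 656294 / (5.01173e+08 − 656294)| s ≈ 6.572e+05 s = 7.606 days.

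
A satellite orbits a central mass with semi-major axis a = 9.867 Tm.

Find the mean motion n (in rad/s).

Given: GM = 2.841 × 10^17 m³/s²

Convert to SI: a = 9.867 Tm = 9.867e+12 m.
n = √(GM / a³).
n = √(2.841e+17 / (9.867e+12)³) rad/s ≈ 1.72e-11 rad/s.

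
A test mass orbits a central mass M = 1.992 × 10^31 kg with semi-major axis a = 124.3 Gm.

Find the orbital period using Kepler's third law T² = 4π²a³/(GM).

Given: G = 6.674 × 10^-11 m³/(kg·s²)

Convert to SI: a = 124.3 Gm = 1.243e+11 m.
GM = G · M = 6.674e-11 · 1.992e+31 = 1.32946e+21 m³/s².
Kepler's third law: T = 2π √(a³ / GM).
Substituting a = 1.243e+11 m and GM = 1.32946e+21 m³/s²:
T = 2π √((1.243e+11)³ / 1.32946e+21) s
T ≈ 7.552e+06 s = 87.4 days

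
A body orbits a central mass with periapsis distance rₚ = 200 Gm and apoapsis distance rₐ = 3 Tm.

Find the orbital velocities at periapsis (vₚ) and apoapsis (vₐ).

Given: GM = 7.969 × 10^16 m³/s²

Convert to SI: rₚ = 200 Gm = 2e+11 m; rₐ = 3 Tm = 3e+12 m.
Use the vis-viva equation v² = GM(2/r − 1/a) with a = (rₚ + rₐ)/2 = (2e+11 + 3e+12)/2 = 1.6e+12 m.
vₚ = √(GM · (2/rₚ − 1/a)) = √(7.969e+16 · (2/2e+11 − 1/1.6e+12)) m/s ≈ 864.3 m/s = 864.3 m/s.
vₐ = √(GM · (2/rₐ − 1/a)) = √(7.969e+16 · (2/3e+12 − 1/1.6e+12)) m/s ≈ 57.62 m/s = 57.62 m/s.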